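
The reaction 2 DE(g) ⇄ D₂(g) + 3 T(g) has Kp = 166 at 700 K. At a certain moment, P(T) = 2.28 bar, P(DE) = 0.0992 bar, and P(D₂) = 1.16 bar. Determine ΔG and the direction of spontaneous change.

Qp = P(D₂)·P(T)³ / P(DE)² = (1.16)·(2.28)³ / (0.0992)² = 1400
ΔG = RT ln(Qp/Kp) = (8.314 J mol⁻¹ K⁻¹)(700 K) × ln(1400/166)
   = (5.820 kJ/mol)(2.132) = 12.4 kJ/mol
ΔG > 0, so the forward reaction is non-spontaneous (proceeds in reverse).

ΔG = 12.4 kJ/mol; the forward reaction is non-spontaneous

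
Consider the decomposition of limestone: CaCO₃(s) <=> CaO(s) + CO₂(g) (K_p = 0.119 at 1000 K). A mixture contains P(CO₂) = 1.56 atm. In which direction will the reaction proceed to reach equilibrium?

to the left

(CaCO₃, CaO are pure solids — omitted from Q_p.)
Q_p = P(CO₂) = 1.56
Q_p = 1.56 > K_p = 0.119, so the reverse reaction proceeds.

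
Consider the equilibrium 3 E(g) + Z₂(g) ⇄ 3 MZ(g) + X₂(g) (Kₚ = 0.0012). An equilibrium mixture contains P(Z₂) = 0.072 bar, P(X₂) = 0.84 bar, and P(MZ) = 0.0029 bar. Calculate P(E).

At equilibrium, Kₚ = P(MZ)³·P(X₂) / (P(E)³·P(Z₂)) = 0.0012.
(0.0029)³·(0.84) / ((P(E))³·(0.072)) = 0.0012
P(E)³ = 2.37e-4 ⇒ P(E) = 0.062 bar

P(E) = 0.062 bar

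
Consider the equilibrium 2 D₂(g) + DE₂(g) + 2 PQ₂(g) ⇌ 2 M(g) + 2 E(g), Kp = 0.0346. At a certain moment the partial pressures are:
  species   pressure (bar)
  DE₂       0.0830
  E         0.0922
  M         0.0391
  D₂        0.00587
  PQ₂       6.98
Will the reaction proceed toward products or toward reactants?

reverse (toward reactants)

Qp = P(M)²·P(E)² / (P(D₂)²·P(DE₂)·P(PQ₂)²) = (0.0391)²·(0.0922)² / ((0.00587)²·(0.0830)·(6.98)²) = 0.0933
Qp = 0.0933 > Kp = 0.0346, so the reverse reaction proceeds.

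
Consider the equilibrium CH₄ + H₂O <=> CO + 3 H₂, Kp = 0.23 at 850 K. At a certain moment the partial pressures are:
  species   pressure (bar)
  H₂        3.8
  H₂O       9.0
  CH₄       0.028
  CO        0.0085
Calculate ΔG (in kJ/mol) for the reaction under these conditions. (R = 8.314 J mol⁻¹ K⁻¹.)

Qp = P(CO)·P(H₂)³ / (P(CH₄)·P(H₂O)) = (0.0085)·(3.8)³ / ((0.028)·(9.0)) = 1.85
ΔG = RT ln(Qp/Kp) = (8.314 J mol⁻¹ K⁻¹)(850 K) × ln(1.85/0.23)
   = (7.067 kJ/mol)(2.085) = 14.7 kJ/mol
ΔG > 0, so the forward reaction is non-spontaneous (proceeds in reverse).

ΔG = 14.7 kJ/mol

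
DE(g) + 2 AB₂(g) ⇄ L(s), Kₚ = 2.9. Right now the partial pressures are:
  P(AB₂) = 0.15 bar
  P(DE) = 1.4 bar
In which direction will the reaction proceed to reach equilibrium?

(L is a pure solid — omitted from Qₚ.)
Qₚ = 1 / (P(DE)·P(AB₂)²) = 1 / ((1.4)·(0.15)²) = 32
Qₚ = 32 > Kₚ = 2.9, so the reverse reaction proceeds.

in the reverse direction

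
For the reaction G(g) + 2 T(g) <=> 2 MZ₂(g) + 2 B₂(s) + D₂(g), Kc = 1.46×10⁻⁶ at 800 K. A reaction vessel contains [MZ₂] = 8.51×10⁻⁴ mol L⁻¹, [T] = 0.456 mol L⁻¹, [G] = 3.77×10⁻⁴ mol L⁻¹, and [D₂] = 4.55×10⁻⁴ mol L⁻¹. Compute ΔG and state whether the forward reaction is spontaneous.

(B₂ is a pure solid — omitted from Qc.)
Qc = [MZ₂]²·[D₂] / ([G]·[T]²) = (8.51×10⁻⁴)²·(4.55×10⁻⁴) / ((3.77×10⁻⁴)·(0.456)²) = 4.20×10⁻⁶
ΔG = RT ln(Qc/Kc) = (8.314 J mol⁻¹ K⁻¹)(800 K) × ln(4.20×10⁻⁶/1.46×10⁻⁶)
   = (6.651 kJ/mol)(1.057) = 7.03 kJ/mol
ΔG > 0, so the forward reaction is non-spontaneous (proceeds in reverse).

ΔG = 7.03 kJ/mol; the forward reaction is non-spontaneous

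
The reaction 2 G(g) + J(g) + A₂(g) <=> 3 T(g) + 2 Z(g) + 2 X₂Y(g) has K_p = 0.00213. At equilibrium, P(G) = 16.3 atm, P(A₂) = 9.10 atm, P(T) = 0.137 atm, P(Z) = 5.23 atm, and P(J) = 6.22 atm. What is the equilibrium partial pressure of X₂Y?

P(X₂Y) = 21.3 atm

At equilibrium, K_p = P(T)³·P(Z)²·P(X₂Y)² / (P(G)²·P(J)·P(A₂)) = 0.00213.
(0.137)³·(5.23)²·(P(X₂Y))² / ((16.3)²·(6.22)·(9.10)) = 0.00213
P(X₂Y)² = 455 ⇒ P(X₂Y) = 21.3 atm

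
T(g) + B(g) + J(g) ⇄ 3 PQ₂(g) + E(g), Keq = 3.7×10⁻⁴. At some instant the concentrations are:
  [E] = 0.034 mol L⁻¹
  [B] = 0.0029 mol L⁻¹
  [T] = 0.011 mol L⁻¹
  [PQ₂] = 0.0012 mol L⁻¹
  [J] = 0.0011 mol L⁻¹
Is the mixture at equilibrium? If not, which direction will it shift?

no; Q > K, reaction proceeds in reverse

Q = [PQ₂]³·[E] / ([T]·[B]·[J]) = (0.0012)³·(0.034) / ((0.011)·(0.0029)·(0.0011)) = 0.0017
Q = 0.0017 > Keq = 3.7×10⁻⁴: net reverse reaction.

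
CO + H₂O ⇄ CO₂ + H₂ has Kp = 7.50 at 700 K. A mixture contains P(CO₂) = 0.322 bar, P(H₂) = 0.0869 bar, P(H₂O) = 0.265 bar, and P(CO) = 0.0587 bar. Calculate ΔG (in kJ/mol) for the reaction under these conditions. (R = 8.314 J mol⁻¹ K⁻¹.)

ΔG = -8.31 kJ/mol

Qp = P(CO₂)·P(H₂) / (P(CO)·P(H₂O)) = (0.322)·(0.0869) / ((0.0587)·(0.265)) = 1.80
ΔG = RT ln(Qp/Kp) = (8.314 J mol⁻¹ K⁻¹)(700 K) × ln(1.80/7.50)
   = (5.820 kJ/mol)(-1.427) = -8.31 kJ/mol
ΔG < 0, so the forward reaction is spontaneous (proceeds forward).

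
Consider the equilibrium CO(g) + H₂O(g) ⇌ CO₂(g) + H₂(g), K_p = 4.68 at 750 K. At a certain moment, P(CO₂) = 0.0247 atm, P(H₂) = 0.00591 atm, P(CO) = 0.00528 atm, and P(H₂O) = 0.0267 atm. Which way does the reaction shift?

Q_p = P(CO₂)·P(H₂) / (P(CO)·P(H₂O)) = (0.0247)·(0.00591) / ((0.00528)·(0.0267)) = 1.04
Q_p = 1.04 < K_p = 4.68, so the forward reaction proceeds.

toward products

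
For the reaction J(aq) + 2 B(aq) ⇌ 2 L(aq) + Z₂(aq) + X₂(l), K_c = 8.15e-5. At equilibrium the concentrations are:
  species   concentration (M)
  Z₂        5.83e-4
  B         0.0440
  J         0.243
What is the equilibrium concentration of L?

[L] = 0.00811 M

(X₂ is a pure liquid — omitted from K_c.)
At equilibrium, K_c = [L]²·[Z₂] / ([J]·[B]²) = 8.15e-5.
([L])²·(5.83e-4) / ((0.243)·(0.0440)²) = 8.15e-5
[L]² = 6.58e-5 ⇒ [L] = 0.00811 M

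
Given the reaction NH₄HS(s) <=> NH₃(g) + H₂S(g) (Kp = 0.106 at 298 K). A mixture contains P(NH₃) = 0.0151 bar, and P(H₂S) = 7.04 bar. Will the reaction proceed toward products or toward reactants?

no net change (already at equilibrium)

(NH₄HS is a pure solid — omitted from Qp.)
Qp = P(NH₃)·P(H₂S) = (0.0151)·(7.04) = 0.106
Qp = 0.106 = Kp, so the system is already at equilibrium.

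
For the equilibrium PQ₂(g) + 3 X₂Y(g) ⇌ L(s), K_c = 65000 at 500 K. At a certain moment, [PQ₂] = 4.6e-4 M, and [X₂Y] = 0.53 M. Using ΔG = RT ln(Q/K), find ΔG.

ΔG = -6.21 kJ/mol

(L is a pure solid — omitted from Q_c.)
Q_c = 1 / ([PQ₂]·[X₂Y]³) = 1 / ((4.6e-4)·(0.53)³) = 14600
ΔG = RT ln(Q_c/K_c) = (8.314 J mol⁻¹ K⁻¹)(500 K) × ln(14600/65000)
   = (4.157 kJ/mol)(-1.493) = -6.21 kJ/mol
ΔG < 0, so the forward reaction is spontaneous (proceeds forward).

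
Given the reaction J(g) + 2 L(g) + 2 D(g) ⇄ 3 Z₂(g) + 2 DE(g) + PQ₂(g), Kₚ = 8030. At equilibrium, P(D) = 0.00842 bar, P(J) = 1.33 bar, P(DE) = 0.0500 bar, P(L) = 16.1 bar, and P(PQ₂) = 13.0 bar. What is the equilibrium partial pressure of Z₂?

P(Z₂) = 18.2 bar

At equilibrium, Kₚ = P(Z₂)³·P(DE)²·P(PQ₂) / (P(J)·P(L)²·P(D)²) = 8030.
(P(Z₂))³·(0.0500)²·(13.0) / ((1.33)·(16.1)²·(0.00842)²) = 8030
P(Z₂)³ = 6040 ⇒ P(Z₂) = 18.2 bar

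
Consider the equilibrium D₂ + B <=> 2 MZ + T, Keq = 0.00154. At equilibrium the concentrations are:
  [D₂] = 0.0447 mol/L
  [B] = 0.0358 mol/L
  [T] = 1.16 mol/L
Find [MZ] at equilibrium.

[MZ] = 0.00146 mol/L

At equilibrium, Keq = [MZ]²·[T] / ([D₂]·[B]) = 0.00154.
([MZ])²·(1.16) / ((0.0447)·(0.0358)) = 0.00154
[MZ]² = 2.12×10⁻⁶ ⇒ [MZ] = 0.00146 mol/L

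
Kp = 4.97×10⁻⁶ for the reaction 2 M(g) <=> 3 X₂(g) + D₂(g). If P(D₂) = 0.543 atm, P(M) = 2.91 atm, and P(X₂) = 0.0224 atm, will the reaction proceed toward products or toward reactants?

Qp = P(X₂)³·P(D₂) / P(M)² = (0.0224)³·(0.543) / (2.91)² = 7.21×10⁻⁷
Qp = 7.21×10⁻⁷ < Kp = 4.97×10⁻⁶, so the forward reaction proceeds.

to the right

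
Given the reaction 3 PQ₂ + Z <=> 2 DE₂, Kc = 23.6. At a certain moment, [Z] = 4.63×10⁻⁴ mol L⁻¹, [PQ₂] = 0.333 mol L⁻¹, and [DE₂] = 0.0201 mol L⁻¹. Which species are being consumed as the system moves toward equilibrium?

none (at equilibrium)

Qc = [DE₂]² / ([PQ₂]³·[Z]) = (0.0201)² / ((0.333)³·(4.63×10⁻⁴)) = 23.6
Qc = 23.6 = Kc; the system is at equilibrium.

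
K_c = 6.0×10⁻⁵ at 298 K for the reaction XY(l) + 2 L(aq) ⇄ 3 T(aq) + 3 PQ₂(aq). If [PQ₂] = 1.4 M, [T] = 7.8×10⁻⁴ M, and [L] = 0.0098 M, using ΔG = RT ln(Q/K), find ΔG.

(XY is a pure liquid — omitted from Q_c.)
Q_c = [T]³·[PQ₂]³ / [L]² = (7.8×10⁻⁴)³·(1.4)³ / (0.0098)² = 1.36×10⁻⁵
ΔG = RT ln(Q_c/K_c) = (8.314 J mol⁻¹ K⁻¹)(298 K) × ln(1.36×10⁻⁵/6.0×10⁻⁵)
   = (2.478 kJ/mol)(-1.484) = -3.68 kJ/mol
ΔG < 0, so the forward reaction is spontaneous (proceeds forward).

ΔG = -3.68 kJ/mol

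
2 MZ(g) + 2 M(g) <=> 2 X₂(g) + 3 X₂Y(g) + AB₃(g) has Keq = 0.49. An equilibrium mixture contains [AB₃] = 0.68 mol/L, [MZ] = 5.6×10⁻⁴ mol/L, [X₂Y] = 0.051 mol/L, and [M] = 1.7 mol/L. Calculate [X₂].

At equilibrium, Keq = [X₂]²·[X₂Y]³·[AB₃] / ([MZ]²·[M]²) = 0.49.
([X₂])²·(0.051)³·(0.68) / ((5.6×10⁻⁴)²·(1.7)²) = 0.49
[X₂]² = 0.00492 ⇒ [X₂] = 0.070 mol/L

[X₂] = 0.070 mol/L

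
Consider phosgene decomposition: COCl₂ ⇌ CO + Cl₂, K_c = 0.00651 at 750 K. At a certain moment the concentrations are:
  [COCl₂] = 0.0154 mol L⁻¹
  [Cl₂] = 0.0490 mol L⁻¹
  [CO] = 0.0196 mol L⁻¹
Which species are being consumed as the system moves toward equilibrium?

Q_c = [CO]·[Cl₂] / [COCl₂] = (0.0196)·(0.0490) / (0.0154) = 0.0624
Q_c = 0.0624 > K_c = 0.00651: net reverse reaction.

CO, Cl₂ (products)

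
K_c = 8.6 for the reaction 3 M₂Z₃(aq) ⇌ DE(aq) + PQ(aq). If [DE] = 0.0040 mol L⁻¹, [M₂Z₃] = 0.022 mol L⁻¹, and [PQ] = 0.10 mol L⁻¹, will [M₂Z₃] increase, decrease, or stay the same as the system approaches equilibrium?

Q_c = [DE]·[PQ] / [M₂Z₃]³ = (0.0040)·(0.10) / (0.022)³ = 38
Q_c = 38 > K_c = 8.6: net reverse reaction.
M₂Z₃ is a reactant, so it increases.

increase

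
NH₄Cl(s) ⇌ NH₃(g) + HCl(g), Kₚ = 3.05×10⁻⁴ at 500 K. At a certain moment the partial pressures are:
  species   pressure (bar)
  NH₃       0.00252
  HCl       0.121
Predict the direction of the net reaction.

(NH₄Cl is a pure solid — omitted from Qₚ.)
Qₚ = P(NH₃)·P(HCl) = (0.00252)·(0.121) = 3.05×10⁻⁴
Qₚ = 3.05×10⁻⁴ = Kₚ, so the system is already at equilibrium.

at equilibrium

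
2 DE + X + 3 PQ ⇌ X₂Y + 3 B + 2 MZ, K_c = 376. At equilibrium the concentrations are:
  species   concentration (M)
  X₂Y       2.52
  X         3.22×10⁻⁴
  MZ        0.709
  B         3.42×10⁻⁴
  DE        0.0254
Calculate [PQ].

At equilibrium, K_c = [X₂Y]·[B]³·[MZ]² / ([DE]²·[X]·[PQ]³) = 376.
(2.52)·(3.42×10⁻⁴)³·(0.709)² / ((0.0254)²·(3.22×10⁻⁴)·([PQ])³) = 376
[PQ]³ = 6.49×10⁻⁷ ⇒ [PQ] = 0.00866 M

[PQ] = 0.00866 M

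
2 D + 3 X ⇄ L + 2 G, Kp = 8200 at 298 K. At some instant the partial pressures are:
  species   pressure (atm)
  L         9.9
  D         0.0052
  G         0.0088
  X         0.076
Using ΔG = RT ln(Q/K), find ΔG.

Qp = P(L)·P(G)² / (P(D)²·P(X)³) = (9.9)·(0.0088)² / ((0.0052)²·(0.076)³) = 64600
ΔG = RT ln(Qp/Kp) = (8.314 J mol⁻¹ K⁻¹)(298 K) × ln(64600/8200)
   = (2.478 kJ/mol)(2.064) = 5.11 kJ/mol
ΔG > 0, so the forward reaction is non-spontaneous (proceeds in reverse).

ΔG = 5.11 kJ/mol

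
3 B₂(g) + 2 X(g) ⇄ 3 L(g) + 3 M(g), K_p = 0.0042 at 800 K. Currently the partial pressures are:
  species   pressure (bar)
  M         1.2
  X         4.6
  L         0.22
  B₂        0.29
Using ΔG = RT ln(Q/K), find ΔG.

ΔG = 14.2 kJ/mol

Q_p = P(L)³·P(M)³ / (P(B₂)³·P(X)²) = (0.22)³·(1.2)³ / ((0.29)³·(4.6)²) = 0.0357
ΔG = RT ln(Q_p/K_p) = (8.314 J mol⁻¹ K⁻¹)(800 K) × ln(0.0357/0.0042)
   = (6.651 kJ/mol)(2.140) = 14.2 kJ/mol
ΔG > 0, so the forward reaction is non-spontaneous (proceeds in reverse).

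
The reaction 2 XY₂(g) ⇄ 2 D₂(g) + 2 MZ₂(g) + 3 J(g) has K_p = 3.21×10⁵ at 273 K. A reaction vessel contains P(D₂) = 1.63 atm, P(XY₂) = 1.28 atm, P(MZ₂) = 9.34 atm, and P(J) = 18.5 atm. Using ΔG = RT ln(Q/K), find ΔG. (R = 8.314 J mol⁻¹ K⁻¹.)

ΔG = 2.33 kJ/mol

Q_p = P(D₂)²·P(MZ₂)²·P(J)³ / P(XY₂)² = (1.63)²·(9.34)²·(18.5)³ / (1.28)² = 8.96×10⁵
ΔG = RT ln(Q_p/K_p) = (8.314 J mol⁻¹ K⁻¹)(273 K) × ln(8.96×10⁵/3.21×10⁵)
   = (2.270 kJ/mol)(1.026) = 2.33 kJ/mol
ΔG > 0, so the forward reaction is non-spontaneous (proceeds in reverse).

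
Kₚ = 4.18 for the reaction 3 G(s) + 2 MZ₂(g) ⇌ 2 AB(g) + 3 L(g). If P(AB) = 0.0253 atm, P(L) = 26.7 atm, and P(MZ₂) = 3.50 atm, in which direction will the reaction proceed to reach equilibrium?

(G is a pure solid — omitted from Qₚ.)
Qₚ = P(AB)²·P(L)³ / P(MZ₂)² = (0.0253)²·(26.7)³ / (3.50)² = 0.995
Qₚ = 0.995 < Kₚ = 4.18, so the forward reaction proceeds.

forward (toward products)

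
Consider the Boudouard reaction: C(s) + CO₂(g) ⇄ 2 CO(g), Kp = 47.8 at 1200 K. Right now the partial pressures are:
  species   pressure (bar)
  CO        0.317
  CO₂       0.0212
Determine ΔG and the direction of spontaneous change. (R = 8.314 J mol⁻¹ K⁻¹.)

ΔG = -23.1 kJ/mol; the forward reaction is spontaneous

(C is a pure solid — omitted from Qp.)
Qp = P(CO)² / P(CO₂) = (0.317)² / (0.0212) = 4.74
ΔG = RT ln(Qp/Kp) = (8.314 J mol⁻¹ K⁻¹)(1200 K) × ln(4.74/47.8)
   = (9.977 kJ/mol)(-2.311) = -23.1 kJ/mol
ΔG < 0, so the forward reaction is spontaneous (proceeds forward).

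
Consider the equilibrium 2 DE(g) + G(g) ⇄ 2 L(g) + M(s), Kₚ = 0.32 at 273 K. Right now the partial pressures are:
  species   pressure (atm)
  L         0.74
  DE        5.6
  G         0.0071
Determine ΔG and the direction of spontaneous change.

(M is a pure solid — omitted from Qₚ.)
Qₚ = P(L)² / (P(DE)²·P(G)) = (0.74)² / ((5.6)²·(0.0071)) = 2.46
ΔG = RT ln(Qₚ/Kₚ) = (8.314 J mol⁻¹ K⁻¹)(273 K) × ln(2.46/0.32)
   = (2.270 kJ/mol)(2.040) = 4.63 kJ/mol
ΔG > 0, so the forward reaction is non-spontaneous (proceeds in reverse).

ΔG = 4.63 kJ/mol; the forward reaction is non-spontaneous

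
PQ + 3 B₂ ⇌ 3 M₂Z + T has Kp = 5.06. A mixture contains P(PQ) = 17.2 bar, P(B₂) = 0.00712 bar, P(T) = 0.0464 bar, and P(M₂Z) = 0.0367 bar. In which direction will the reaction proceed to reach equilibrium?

Qp = P(M₂Z)³·P(T) / (P(PQ)·P(B₂)³) = (0.0367)³·(0.0464) / ((17.2)·(0.00712)³) = 0.369
Qp = 0.369 < Kp = 5.06, so the forward reaction proceeds.

in the forward direction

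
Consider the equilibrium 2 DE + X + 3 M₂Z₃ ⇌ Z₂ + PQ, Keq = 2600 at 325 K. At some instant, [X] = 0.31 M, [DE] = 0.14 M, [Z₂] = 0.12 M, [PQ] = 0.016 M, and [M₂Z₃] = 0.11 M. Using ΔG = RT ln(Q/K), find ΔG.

Q = [Z₂]·[PQ] / ([DE]²·[X]·[M₂Z₃]³) = (0.12)·(0.016) / ((0.14)²·(0.31)·(0.11)³) = 237
ΔG = RT ln(Q/Keq) = (8.314 J mol⁻¹ K⁻¹)(325 K) × ln(237/2600)
   = (2.702 kJ/mol)(-2.395) = -6.47 kJ/mol
ΔG < 0, so the forward reaction is spontaneous (proceeds forward).

ΔG = -6.47 kJ/mol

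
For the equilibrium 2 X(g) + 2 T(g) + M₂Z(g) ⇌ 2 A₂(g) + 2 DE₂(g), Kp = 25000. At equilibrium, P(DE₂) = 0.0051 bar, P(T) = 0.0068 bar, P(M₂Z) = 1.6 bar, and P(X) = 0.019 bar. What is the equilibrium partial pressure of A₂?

At equilibrium, Kp = P(A₂)²·P(DE₂)² / (P(X)²·P(T)²·P(M₂Z)) = 25000.
(P(A₂))²·(0.0051)² / ((0.019)²·(0.0068)²·(1.6)) = 25000
P(A₂)² = 25.7 ⇒ P(A₂) = 5.1 bar

P(A₂) = 5.1 bar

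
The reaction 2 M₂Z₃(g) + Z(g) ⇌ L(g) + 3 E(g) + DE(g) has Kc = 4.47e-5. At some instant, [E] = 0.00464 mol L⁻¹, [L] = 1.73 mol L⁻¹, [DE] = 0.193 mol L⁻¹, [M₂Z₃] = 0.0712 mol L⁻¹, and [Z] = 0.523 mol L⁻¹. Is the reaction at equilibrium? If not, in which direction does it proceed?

to the right

Qc = [L]·[E]³·[DE] / ([M₂Z₃]²·[Z]) = (1.73)·(0.00464)³·(0.193) / ((0.0712)²·(0.523)) = 1.26e-5
Qc = 1.26e-5 < Kc = 4.47e-5, so the forward reaction proceeds.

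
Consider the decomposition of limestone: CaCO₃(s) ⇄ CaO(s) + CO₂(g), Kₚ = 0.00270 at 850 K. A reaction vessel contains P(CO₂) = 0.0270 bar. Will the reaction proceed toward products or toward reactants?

(CaCO₃, CaO are pure solids — omitted from Qₚ.)
Qₚ = P(CO₂) = 0.0270
Qₚ = 0.0270 > Kₚ = 0.00270, so the reverse reaction proceeds.

reverse (toward reactants)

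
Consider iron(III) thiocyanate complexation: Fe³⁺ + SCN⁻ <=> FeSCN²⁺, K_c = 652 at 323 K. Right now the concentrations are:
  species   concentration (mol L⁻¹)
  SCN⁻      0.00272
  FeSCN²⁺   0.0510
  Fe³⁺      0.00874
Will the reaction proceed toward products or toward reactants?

Q_c = [FeSCN²⁺] / ([Fe³⁺]·[SCN⁻]) = (0.0510) / ((0.00874)·(0.00272)) = 2150
Q_c = 2150 > K_c = 652, so the reverse reaction proceeds.

toward reactants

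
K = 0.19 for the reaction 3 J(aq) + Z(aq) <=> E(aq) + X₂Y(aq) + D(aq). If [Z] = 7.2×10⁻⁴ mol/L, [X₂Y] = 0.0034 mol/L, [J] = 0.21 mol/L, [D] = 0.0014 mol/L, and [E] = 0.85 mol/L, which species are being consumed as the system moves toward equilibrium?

Q = [E]·[X₂Y]·[D] / ([J]³·[Z]) = (0.85)·(0.0034)·(0.0014) / ((0.21)³·(7.2×10⁻⁴)) = 0.61
Q = 0.61 > K = 0.19: net reverse reaction.

E, X₂Y, D (products)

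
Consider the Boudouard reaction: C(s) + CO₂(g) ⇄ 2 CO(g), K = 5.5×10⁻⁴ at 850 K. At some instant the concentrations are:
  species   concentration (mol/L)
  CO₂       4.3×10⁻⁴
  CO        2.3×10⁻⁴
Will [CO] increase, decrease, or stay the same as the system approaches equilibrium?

(C is a pure solid — omitted from Q.)
Q = [CO]² / [CO₂] = (2.3×10⁻⁴)² / (4.3×10⁻⁴) = 1.2×10⁻⁴
Q = 1.2×10⁻⁴ < K = 5.5×10⁻⁴: net forward reaction.
CO is a product, so it increases.

increase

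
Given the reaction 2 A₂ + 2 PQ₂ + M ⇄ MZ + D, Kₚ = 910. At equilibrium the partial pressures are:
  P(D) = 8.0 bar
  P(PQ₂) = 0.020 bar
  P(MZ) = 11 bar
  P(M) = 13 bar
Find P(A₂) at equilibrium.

At equilibrium, Kₚ = P(MZ)·P(D) / (P(A₂)²·P(PQ₂)²·P(M)) = 910.
(11)·(8.0) / ((P(A₂))²·(0.020)²·(13)) = 910
P(A₂)² = 18.6 ⇒ P(A₂) = 4.3 bar

P(A₂) = 4.3 bar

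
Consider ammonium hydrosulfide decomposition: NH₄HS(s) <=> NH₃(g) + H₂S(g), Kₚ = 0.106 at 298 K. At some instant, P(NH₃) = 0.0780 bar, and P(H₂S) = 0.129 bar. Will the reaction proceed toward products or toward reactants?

(NH₄HS is a pure solid — omitted from Qₚ.)
Qₚ = P(NH₃)·P(H₂S) = (0.0780)·(0.129) = 0.0101
Qₚ = 0.0101 < Kₚ = 0.106, so the forward reaction proceeds.

forward (toward products)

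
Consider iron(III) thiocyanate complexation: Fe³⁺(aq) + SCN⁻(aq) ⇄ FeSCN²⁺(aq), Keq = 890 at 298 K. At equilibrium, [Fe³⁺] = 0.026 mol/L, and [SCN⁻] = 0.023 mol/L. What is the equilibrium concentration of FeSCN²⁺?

At equilibrium, Keq = [FeSCN²⁺] / ([Fe³⁺]·[SCN⁻]) = 890.
([FeSCN²⁺]) / ((0.026)·(0.023)) = 890
[FeSCN²⁺] = 0.532 = 0.53 mol/L

[FeSCN²⁺] = 0.53 mol/L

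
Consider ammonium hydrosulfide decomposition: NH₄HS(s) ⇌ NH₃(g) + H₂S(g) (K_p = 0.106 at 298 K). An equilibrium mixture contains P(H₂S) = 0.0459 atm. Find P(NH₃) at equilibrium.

(NH₄HS is a pure solid — omitted from K_p.)
At equilibrium, K_p = P(NH₃)·P(H₂S) = 0.106.
(P(NH₃))·(0.0459) = 0.106
P(NH₃) = 2.31 atm

P(NH₃) = 2.31 atm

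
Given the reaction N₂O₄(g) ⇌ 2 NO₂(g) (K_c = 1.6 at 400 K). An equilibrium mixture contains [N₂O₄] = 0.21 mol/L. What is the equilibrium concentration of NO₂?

At equilibrium, K_c = [NO₂]² / [N₂O₄] = 1.6.
([NO₂])² / (0.21) = 1.6
[NO₂]² = 0.336 ⇒ [NO₂] = 0.58 mol/L

[NO₂] = 0.58 mol/L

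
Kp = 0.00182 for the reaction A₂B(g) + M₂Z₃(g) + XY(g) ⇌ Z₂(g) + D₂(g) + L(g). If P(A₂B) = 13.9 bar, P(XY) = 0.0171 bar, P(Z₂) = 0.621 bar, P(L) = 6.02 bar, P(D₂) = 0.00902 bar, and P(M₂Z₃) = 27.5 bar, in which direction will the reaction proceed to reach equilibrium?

Qp = P(Z₂)·P(D₂)·P(L) / (P(A₂B)·P(M₂Z₃)·P(XY)) = (0.621)·(0.00902)·(6.02) / ((13.9)·(27.5)·(0.0171)) = 0.00516
Qp = 0.00516 > Kp = 0.00182, so the reverse reaction proceeds.

in the reverse direction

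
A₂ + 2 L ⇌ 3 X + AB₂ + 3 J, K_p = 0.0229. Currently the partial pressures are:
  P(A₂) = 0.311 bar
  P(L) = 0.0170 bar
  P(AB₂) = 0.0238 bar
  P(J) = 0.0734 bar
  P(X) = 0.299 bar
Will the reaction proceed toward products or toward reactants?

Q_p = P(X)³·P(AB₂)·P(J)³ / (P(A₂)·P(L)²) = (0.299)³·(0.0238)·(0.0734)³ / ((0.311)·(0.0170)²) = 0.00280
Q_p = 0.00280 < K_p = 0.0229, so the forward reaction proceeds.

toward products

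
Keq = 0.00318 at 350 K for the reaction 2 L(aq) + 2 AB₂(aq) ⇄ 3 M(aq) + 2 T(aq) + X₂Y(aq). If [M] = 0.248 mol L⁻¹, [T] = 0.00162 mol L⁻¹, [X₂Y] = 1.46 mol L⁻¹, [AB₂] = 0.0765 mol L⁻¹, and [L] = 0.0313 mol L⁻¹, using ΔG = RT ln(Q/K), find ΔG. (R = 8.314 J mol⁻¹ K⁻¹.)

Q = [M]³·[T]²·[X₂Y] / ([L]²·[AB₂]²) = (0.248)³·(0.00162)²·(1.46) / ((0.0313)²·(0.0765)²) = 0.0102
ΔG = RT ln(Q/Keq) = (8.314 J mol⁻¹ K⁻¹)(350 K) × ln(0.0102/0.00318)
   = (2.910 kJ/mol)(1.166) = 3.39 kJ/mol
ΔG > 0, so the forward reaction is non-spontaneous (proceeds in reverse).

ΔG = 3.39 kJ/mol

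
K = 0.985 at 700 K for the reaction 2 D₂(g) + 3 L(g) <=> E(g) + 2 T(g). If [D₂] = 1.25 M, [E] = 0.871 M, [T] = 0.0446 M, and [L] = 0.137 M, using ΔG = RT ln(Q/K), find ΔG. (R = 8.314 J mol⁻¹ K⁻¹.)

ΔG = -4.81 kJ/mol

Q = [E]·[T]² / ([D₂]²·[L]³) = (0.871)·(0.0446)² / ((1.25)²·(0.137)³) = 0.431
ΔG = RT ln(Q/K) = (8.314 J mol⁻¹ K⁻¹)(700 K) × ln(0.431/0.985)
   = (5.820 kJ/mol)(-0.8265) = -4.81 kJ/mol
ΔG < 0, so the forward reaction is spontaneous (proceeds forward).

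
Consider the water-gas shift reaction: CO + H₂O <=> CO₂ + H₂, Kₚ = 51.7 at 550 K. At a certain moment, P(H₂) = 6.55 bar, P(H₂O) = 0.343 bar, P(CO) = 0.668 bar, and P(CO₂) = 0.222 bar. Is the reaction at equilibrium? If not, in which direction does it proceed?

forward (toward products)

Qₚ = P(CO₂)·P(H₂) / (P(CO)·P(H₂O)) = (0.222)·(6.55) / ((0.668)·(0.343)) = 6.35
Qₚ = 6.35 < Kₚ = 51.7, so the forward reaction proceeds.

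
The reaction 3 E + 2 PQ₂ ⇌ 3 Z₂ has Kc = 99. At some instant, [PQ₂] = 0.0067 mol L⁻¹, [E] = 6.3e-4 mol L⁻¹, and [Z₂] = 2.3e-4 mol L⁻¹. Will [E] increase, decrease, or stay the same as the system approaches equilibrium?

Qc = [Z₂]³ / ([E]³·[PQ₂]²) = (2.3e-4)³ / ((6.3e-4)³·(0.0067)²) = 1100
Qc = 1100 > Kc = 99: net reverse reaction.
E is a reactant, so it increases.

increase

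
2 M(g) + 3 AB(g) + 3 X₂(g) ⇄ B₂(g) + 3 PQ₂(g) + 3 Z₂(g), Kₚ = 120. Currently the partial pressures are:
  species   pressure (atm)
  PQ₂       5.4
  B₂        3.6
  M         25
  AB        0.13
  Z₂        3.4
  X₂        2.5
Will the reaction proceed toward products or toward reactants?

in the reverse direction

Qₚ = P(B₂)·P(PQ₂)³·P(Z₂)³ / (P(M)²·P(AB)³·P(X₂)³) = (3.6)·(5.4)³·(3.4)³ / ((25)²·(0.13)³·(2.5)³) = 1000
Qₚ = 1000 > Kₚ = 120, so the reverse reaction proceeds.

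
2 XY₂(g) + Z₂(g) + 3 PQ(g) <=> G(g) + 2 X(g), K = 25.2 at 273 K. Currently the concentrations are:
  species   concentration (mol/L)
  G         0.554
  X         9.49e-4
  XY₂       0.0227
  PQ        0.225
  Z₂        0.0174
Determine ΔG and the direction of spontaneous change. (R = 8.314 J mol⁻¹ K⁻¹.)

Q = [G]·[X]² / ([XY₂]²·[Z₂]·[PQ]³) = (0.554)·(9.49e-4)² / ((0.0227)²·(0.0174)·(0.225)³) = 4.89
ΔG = RT ln(Q/K) = (8.314 J mol⁻¹ K⁻¹)(273 K) × ln(4.89/25.2)
   = (2.270 kJ/mol)(-1.640) = -3.72 kJ/mol
ΔG < 0, so the forward reaction is spontaneous (proceeds forward).

ΔG = -3.72 kJ/mol; the forward reaction is spontaneous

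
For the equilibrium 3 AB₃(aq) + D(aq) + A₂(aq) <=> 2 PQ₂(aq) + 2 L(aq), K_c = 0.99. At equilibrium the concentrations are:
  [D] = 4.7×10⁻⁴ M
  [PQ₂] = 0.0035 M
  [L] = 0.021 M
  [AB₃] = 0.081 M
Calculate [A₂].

At equilibrium, K_c = [PQ₂]²·[L]² / ([AB₃]³·[D]·[A₂]) = 0.99.
(0.0035)²·(0.021)² / ((0.081)³·(4.7×10⁻⁴)·([A₂])) = 0.99
[A₂] = 0.0218 = 0.022 M

[A₂] = 0.022 M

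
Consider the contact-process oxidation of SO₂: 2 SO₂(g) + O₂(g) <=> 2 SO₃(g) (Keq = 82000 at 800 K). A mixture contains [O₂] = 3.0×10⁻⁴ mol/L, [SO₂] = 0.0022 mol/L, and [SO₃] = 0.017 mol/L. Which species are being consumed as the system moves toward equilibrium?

SO₃ (products)

Q = [SO₃]² / ([SO₂]²·[O₂]) = (0.017)² / ((0.0022)²·(3.0×10⁻⁴)) = 2.0×10⁵
Q = 2.0×10⁵ > Keq = 82000: net reverse reaction.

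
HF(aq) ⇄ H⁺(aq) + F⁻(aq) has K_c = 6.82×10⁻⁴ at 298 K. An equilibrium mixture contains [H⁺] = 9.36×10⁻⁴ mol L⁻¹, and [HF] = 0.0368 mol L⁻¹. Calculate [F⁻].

At equilibrium, K_c = [H⁺]·[F⁻] / [HF] = 6.82×10⁻⁴.
(9.36×10⁻⁴)·([F⁻]) / (0.0368) = 6.82×10⁻⁴
[F⁻] = 0.0268 mol L⁻¹

[F⁻] = 0.0268 mol L⁻¹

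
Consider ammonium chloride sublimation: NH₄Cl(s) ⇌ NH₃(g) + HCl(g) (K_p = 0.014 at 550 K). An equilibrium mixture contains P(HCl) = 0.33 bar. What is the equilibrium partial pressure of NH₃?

(NH₄Cl is a pure solid — omitted from K_p.)
At equilibrium, K_p = P(NH₃)·P(HCl) = 0.014.
(P(NH₃))·(0.33) = 0.014
P(NH₃) = 0.0424 = 0.042 bar

P(NH₃) = 0.042 bar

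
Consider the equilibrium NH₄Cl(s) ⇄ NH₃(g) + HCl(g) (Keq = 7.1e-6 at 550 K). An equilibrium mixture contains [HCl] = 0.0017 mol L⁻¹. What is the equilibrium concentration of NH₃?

(NH₄Cl is a pure solid — omitted from Keq.)
At equilibrium, Keq = [NH₃]·[HCl] = 7.1e-6.
([NH₃])·(0.0017) = 7.1e-6
[NH₃] = 0.00418 = 0.0042 mol L⁻¹

[NH₃] = 0.0042 mol L⁻¹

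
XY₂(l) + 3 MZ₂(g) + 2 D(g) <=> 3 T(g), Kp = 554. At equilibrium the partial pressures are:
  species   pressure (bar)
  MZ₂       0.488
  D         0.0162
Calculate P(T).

(XY₂ is a pure liquid — omitted from Kp.)
At equilibrium, Kp = P(T)³ / (P(MZ₂)³·P(D)²) = 554.
(P(T))³ / ((0.488)³·(0.0162)²) = 554
P(T)³ = 0.0169 ⇒ P(T) = 0.257 bar

P(T) = 0.257 bar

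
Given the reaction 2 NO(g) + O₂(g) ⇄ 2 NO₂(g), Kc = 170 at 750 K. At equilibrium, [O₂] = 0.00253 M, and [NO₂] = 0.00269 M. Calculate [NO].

[NO] = 0.00410 M

At equilibrium, Kc = [NO₂]² / ([NO]²·[O₂]) = 170.
(0.00269)² / (([NO])²·(0.00253)) = 170
[NO]² = 1.68e-5 ⇒ [NO] = 0.00410 M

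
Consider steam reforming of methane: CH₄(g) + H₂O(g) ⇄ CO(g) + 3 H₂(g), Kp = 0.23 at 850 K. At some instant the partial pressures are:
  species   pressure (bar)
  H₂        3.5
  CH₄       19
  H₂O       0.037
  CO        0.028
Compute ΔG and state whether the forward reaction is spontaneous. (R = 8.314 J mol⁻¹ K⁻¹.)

Qp = P(CO)·P(H₂)³ / (P(CH₄)·P(H₂O)) = (0.028)·(3.5)³ / ((19)·(0.037)) = 1.71
ΔG = RT ln(Qp/Kp) = (8.314 J mol⁻¹ K⁻¹)(850 K) × ln(1.71/0.23)
   = (7.067 kJ/mol)(2.006) = 14.2 kJ/mol
ΔG > 0, so the forward reaction is non-spontaneous (proceeds in reverse).

ΔG = 14.2 kJ/mol; the forward reaction is non-spontaneous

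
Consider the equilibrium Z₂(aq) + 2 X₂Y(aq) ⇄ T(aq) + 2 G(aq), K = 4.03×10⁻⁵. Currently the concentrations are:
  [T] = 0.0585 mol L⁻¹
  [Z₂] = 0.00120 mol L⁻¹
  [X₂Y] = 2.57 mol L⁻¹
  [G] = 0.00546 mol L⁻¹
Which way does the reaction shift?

in the reverse direction

Q = [T]·[G]² / ([Z₂]·[X₂Y]²) = (0.0585)·(0.00546)² / ((0.00120)·(2.57)²) = 2.20×10⁻⁴
Q = 2.20×10⁻⁴ > K = 4.03×10⁻⁵, so the reverse reaction proceeds.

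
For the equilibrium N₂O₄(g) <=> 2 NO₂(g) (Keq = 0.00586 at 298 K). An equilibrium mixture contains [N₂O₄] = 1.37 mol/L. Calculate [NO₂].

At equilibrium, Keq = [NO₂]² / [N₂O₄] = 0.00586.
([NO₂])² / (1.37) = 0.00586
[NO₂]² = 0.00803 ⇒ [NO₂] = 0.0896 mol/L

[NO₂] = 0.0896 mol/L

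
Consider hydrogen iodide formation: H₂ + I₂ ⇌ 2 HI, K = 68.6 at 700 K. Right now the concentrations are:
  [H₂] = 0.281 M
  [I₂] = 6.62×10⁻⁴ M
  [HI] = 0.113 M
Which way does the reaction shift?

Q = [HI]² / ([H₂]·[I₂]) = (0.113)² / ((0.281)·(6.62×10⁻⁴)) = 68.6
Q = 68.6 = K, so the system is already at equilibrium.

no net change (already at equilibrium)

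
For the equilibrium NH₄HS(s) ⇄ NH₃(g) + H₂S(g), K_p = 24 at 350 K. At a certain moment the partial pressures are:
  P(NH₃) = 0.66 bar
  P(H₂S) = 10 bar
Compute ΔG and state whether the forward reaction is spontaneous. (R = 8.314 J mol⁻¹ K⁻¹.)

(NH₄HS is a pure solid — omitted from Q_p.)
Q_p = P(NH₃)·P(H₂S) = (0.66)·(10) = 6.60
ΔG = RT ln(Q_p/K_p) = (8.314 J mol⁻¹ K⁻¹)(350 K) × ln(6.60/24)
   = (2.910 kJ/mol)(-1.291) = -3.76 kJ/mol
ΔG < 0, so the forward reaction is spontaneous (proceeds forward).

ΔG = -3.76 kJ/mol; the forward reaction is spontaneous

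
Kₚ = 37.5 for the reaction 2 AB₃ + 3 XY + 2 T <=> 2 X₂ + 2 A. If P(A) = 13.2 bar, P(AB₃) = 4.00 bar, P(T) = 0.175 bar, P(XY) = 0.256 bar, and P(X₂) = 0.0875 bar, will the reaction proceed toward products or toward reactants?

toward reactants

Qₚ = P(X₂)²·P(A)² / (P(AB₃)²·P(XY)³·P(T)²) = (0.0875)²·(13.2)² / ((4.00)²·(0.256)³·(0.175)²) = 162
Qₚ = 162 > Kₚ = 37.5, so the reverse reaction proceeds.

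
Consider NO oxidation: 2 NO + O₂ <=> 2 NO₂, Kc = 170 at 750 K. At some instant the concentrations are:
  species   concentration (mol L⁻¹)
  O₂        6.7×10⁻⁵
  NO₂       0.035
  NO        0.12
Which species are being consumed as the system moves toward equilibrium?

NO₂ (products)

Qc = [NO₂]² / ([NO]²·[O₂]) = (0.035)² / ((0.12)²·(6.7×10⁻⁵)) = 1300
Qc = 1300 > Kc = 170: net reverse reaction.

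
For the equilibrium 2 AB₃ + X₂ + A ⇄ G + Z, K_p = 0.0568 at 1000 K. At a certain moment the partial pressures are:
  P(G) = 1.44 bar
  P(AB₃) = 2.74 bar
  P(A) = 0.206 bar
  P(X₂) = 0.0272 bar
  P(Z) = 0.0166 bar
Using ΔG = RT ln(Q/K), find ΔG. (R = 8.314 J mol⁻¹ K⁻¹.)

Q_p = P(G)·P(Z) / (P(AB₃)²·P(X₂)·P(A)) = (1.44)·(0.0166) / ((2.74)²·(0.0272)·(0.206)) = 0.568
ΔG = RT ln(Q_p/K_p) = (8.314 J mol⁻¹ K⁻¹)(1000 K) × ln(0.568/0.0568)
   = (8.314 kJ/mol)(2.303) = 19.1 kJ/mol
ΔG > 0, so the forward reaction is non-spontaneous (proceeds in reverse).

ΔG = 19.1 kJ/mol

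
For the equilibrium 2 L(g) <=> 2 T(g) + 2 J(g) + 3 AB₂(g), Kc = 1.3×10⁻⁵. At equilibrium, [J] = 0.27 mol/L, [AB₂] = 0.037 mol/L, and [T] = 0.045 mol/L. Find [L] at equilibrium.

[L] = 0.024 mol/L

At equilibrium, Kc = [T]²·[J]²·[AB₂]³ / [L]² = 1.3×10⁻⁵.
(0.045)²·(0.27)²·(0.037)³ / ([L])² = 1.3×10⁻⁵
[L]² = 5.75×10⁻⁴ ⇒ [L] = 0.024 mol/L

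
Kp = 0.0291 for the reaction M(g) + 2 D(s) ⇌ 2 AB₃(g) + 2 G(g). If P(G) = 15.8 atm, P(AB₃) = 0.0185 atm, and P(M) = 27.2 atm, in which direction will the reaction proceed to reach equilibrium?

forward (toward products)

(D is a pure solid — omitted from Qp.)
Qp = P(AB₃)²·P(G)² / P(M) = (0.0185)²·(15.8)² / (27.2) = 0.00314
Qp = 0.00314 < Kp = 0.0291, so the forward reaction proceeds.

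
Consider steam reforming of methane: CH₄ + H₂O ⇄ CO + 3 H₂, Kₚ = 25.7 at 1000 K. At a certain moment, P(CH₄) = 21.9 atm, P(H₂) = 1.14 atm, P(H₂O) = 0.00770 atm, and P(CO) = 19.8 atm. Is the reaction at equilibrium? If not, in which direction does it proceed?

Qₚ = P(CO)·P(H₂)³ / (P(CH₄)·P(H₂O)) = (19.8)·(1.14)³ / ((21.9)·(0.00770)) = 174
Qₚ = 174 > Kₚ = 25.7, so the reverse reaction proceeds.

in the reverse direction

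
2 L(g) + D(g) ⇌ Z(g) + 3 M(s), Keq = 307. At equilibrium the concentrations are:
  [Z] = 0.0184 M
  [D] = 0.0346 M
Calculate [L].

(M is a pure solid — omitted from Keq.)
At equilibrium, Keq = [Z] / ([L]²·[D]) = 307.
(0.0184) / (([L])²·(0.0346)) = 307
[L]² = 0.00173 ⇒ [L] = 0.0416 M

[L] = 0.0416 M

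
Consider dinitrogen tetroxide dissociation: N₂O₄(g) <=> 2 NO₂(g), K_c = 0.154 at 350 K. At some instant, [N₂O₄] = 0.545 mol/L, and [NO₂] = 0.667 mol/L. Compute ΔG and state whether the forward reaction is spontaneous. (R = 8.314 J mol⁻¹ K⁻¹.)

ΔG = 4.85 kJ/mol; the forward reaction is non-spontaneous

Q_c = [NO₂]² / [N₂O₄] = (0.667)² / (0.545) = 0.816
ΔG = RT ln(Q_c/K_c) = (8.314 J mol⁻¹ K⁻¹)(350 K) × ln(0.816/0.154)
   = (2.910 kJ/mol)(1.667) = 4.85 kJ/mol
ΔG > 0, so the forward reaction is non-spontaneous (proceeds in reverse).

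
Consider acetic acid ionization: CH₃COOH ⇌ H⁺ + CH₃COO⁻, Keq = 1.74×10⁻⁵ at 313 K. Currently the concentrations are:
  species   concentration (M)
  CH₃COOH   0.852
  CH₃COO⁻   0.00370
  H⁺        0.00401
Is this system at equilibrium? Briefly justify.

yes, at equilibrium

Q = [H⁺]·[CH₃COO⁻] / [CH₃COOH] = (0.00401)·(0.00370) / (0.852) = 1.74×10⁻⁵
Q = 1.74×10⁻⁵ = Keq; the system is at equilibrium.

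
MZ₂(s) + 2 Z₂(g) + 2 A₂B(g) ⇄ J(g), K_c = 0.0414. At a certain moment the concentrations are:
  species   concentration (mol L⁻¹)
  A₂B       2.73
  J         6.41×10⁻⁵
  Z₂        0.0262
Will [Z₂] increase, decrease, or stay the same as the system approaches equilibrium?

(MZ₂ is a pure solid — omitted from Q_c.)
Q_c = [J] / ([Z₂]²·[A₂B]²) = (6.41×10⁻⁵) / ((0.0262)²·(2.73)²) = 0.0125
Q_c = 0.0125 < K_c = 0.0414: net forward reaction.
Z₂ is a reactant, so it decreases.

decrease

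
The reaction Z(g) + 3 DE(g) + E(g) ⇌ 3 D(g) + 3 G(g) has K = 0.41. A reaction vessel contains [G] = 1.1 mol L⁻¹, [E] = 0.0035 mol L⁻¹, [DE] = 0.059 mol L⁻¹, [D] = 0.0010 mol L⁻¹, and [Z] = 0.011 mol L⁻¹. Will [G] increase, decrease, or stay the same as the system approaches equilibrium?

Q = [D]³·[G]³ / ([Z]·[DE]³·[E]) = (0.0010)³·(1.1)³ / ((0.011)·(0.059)³·(0.0035)) = 0.17
Q = 0.17 < K = 0.41: net forward reaction.
G is a product, so it increases.

increase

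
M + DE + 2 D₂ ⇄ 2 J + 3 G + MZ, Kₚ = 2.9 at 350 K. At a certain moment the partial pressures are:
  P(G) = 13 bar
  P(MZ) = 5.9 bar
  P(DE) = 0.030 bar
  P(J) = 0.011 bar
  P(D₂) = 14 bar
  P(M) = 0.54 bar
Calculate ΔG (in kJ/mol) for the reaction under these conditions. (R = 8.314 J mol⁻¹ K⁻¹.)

ΔG = -5.15 kJ/mol

Qₚ = P(J)²·P(G)³·P(MZ) / (P(M)·P(DE)·P(D₂)²) = (0.011)²·(13)³·(5.9) / ((0.54)·(0.030)·(14)²) = 0.494
ΔG = RT ln(Qₚ/Kₚ) = (8.314 J mol⁻¹ K⁻¹)(350 K) × ln(0.494/2.9)
   = (2.910 kJ/mol)(-1.770) = -5.15 kJ/mol
ΔG < 0, so the forward reaction is spontaneous (proceeds forward).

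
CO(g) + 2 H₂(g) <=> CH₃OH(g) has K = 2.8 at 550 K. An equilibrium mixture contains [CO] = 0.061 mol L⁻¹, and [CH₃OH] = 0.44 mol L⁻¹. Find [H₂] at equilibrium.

[H₂] = 1.6 mol L⁻¹

At equilibrium, K = [CH₃OH] / ([CO]·[H₂]²) = 2.8.
(0.44) / ((0.061)·([H₂])²) = 2.8
[H₂]² = 2.58 ⇒ [H₂] = 1.6 mol L⁻¹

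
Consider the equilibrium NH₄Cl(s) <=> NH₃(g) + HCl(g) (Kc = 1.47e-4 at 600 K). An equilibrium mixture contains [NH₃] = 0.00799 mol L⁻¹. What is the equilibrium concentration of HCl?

[HCl] = 0.0184 mol L⁻¹

(NH₄Cl is a pure solid — omitted from Kc.)
At equilibrium, Kc = [NH₃]·[HCl] = 1.47e-4.
(0.00799)·([HCl]) = 1.47e-4
[HCl] = 0.0184 mol L⁻¹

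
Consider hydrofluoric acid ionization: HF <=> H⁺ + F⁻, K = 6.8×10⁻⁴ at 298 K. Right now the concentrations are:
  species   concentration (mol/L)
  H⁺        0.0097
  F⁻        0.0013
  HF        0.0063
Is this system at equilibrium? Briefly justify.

Q = [H⁺]·[F⁻] / [HF] = (0.0097)·(0.0013) / (0.0063) = 0.0020
Q = 0.0020 > K = 6.8×10⁻⁴: net reverse reaction.

no; Q > K, reaction proceeds in reverse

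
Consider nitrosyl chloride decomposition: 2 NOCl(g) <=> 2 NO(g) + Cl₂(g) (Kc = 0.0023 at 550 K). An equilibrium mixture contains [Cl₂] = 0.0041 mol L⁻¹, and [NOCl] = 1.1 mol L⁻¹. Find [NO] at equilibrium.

[NO] = 0.82 mol L⁻¹

At equilibrium, Kc = [NO]²·[Cl₂] / [NOCl]² = 0.0023.
([NO])²·(0.0041) / (1.1)² = 0.0023
[NO]² = 0.679 ⇒ [NO] = 0.82 mol L⁻¹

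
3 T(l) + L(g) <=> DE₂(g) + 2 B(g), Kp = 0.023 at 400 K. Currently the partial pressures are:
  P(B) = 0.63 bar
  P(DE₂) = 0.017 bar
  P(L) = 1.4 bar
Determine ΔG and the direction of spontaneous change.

ΔG = -5.20 kJ/mol; the forward reaction is spontaneous

(T is a pure liquid — omitted from Qp.)
Qp = P(DE₂)·P(B)² / P(L) = (0.017)·(0.63)² / (1.4) = 0.00482
ΔG = RT ln(Qp/Kp) = (8.314 J mol⁻¹ K⁻¹)(400 K) × ln(0.00482/0.023)
   = (3.326 kJ/mol)(-1.563) = -5.20 kJ/mol
ΔG < 0, so the forward reaction is spontaneous (proceeds forward).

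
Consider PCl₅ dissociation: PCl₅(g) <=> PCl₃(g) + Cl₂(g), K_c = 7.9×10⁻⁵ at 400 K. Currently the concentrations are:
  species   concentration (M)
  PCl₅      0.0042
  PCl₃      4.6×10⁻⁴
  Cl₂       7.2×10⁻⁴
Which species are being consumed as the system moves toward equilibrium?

Q_c = [PCl₃]·[Cl₂] / [PCl₅] = (4.6×10⁻⁴)·(7.2×10⁻⁴) / (0.0042) = 7.9×10⁻⁵
Q_c = 7.9×10⁻⁵ = K_c; the system is at equilibrium.

none (at equilibrium)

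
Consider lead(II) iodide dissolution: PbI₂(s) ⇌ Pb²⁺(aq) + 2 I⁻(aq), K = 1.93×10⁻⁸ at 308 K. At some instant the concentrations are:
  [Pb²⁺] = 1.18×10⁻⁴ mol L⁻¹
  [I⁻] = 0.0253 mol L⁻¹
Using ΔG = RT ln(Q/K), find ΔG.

ΔG = 3.49 kJ/mol

(PbI₂ is a pure solid — omitted from Q.)
Q = [Pb²⁺]·[I⁻]² = (1.18×10⁻⁴)·(0.0253)² = 7.55×10⁻⁸
ΔG = RT ln(Q/K) = (8.314 J mol⁻¹ K⁻¹)(308 K) × ln(7.55×10⁻⁸/1.93×10⁻⁸)
   = (2.561 kJ/mol)(1.364) = 3.49 kJ/mol
ΔG > 0, so the forward reaction is non-spontaneous (proceeds in reverse).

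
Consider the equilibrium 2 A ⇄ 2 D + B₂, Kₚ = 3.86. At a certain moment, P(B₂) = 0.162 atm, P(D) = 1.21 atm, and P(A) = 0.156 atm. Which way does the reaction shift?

reverse (toward reactants)

Qₚ = P(D)²·P(B₂) / P(A)² = (1.21)²·(0.162) / (0.156)² = 9.75
Qₚ = 9.75 > Kₚ = 3.86, so the reverse reaction proceeds.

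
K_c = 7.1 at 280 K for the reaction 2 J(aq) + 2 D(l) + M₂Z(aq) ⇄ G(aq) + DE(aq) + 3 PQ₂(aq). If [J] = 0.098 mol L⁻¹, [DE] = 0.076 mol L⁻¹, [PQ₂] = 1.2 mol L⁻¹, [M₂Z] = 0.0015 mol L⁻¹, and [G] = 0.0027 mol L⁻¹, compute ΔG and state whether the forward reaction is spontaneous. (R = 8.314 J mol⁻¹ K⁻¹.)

ΔG = 2.89 kJ/mol; the forward reaction is non-spontaneous

(D is a pure liquid — omitted from Q_c.)
Q_c = [G]·[DE]·[PQ₂]³ / ([J]²·[M₂Z]) = (0.0027)·(0.076)·(1.2)³ / ((0.098)²·(0.0015)) = 24.6
ΔG = RT ln(Q_c/K_c) = (8.314 J mol⁻¹ K⁻¹)(280 K) × ln(24.6/7.1)
   = (2.328 kJ/mol)(1.243) = 2.89 kJ/mol
ΔG > 0, so the forward reaction is non-spontaneous (proceeds in reverse).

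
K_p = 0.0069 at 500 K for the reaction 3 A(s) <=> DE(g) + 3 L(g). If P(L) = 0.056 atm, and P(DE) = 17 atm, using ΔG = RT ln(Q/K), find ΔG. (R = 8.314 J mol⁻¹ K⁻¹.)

ΔG = -3.48 kJ/mol

(A is a pure solid — omitted from Q_p.)
Q_p = P(DE)·P(L)³ = (17)·(0.056)³ = 0.00299
ΔG = RT ln(Q_p/K_p) = (8.314 J mol⁻¹ K⁻¹)(500 K) × ln(0.00299/0.0069)
   = (4.157 kJ/mol)(-0.8362) = -3.48 kJ/mol
ΔG < 0, so the forward reaction is spontaneous (proceeds forward).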